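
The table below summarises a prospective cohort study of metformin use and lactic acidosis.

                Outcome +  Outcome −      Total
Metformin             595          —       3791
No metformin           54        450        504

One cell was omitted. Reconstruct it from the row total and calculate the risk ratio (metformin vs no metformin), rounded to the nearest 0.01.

1.46

The missing cell is in the exposed row: 3791 − 595 = 3196.
So a = 595, b = 3196, c = 54, d = 450.
RR = [a/(a+b)] / [c/(c+d)] = (595/3791) / (54/504) = 0.15695/0.10714 = 1.46487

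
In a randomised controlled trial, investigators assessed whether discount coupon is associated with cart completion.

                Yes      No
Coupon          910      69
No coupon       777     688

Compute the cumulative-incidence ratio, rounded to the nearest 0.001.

Cells: a = 910, b = 69, c = 777, d = 688.
Risk in exposed = 910/979 = 0.92952; risk in unexposed = 777/1465 = 0.53038.
RR = 0.92952 / 0.53038 = 1.75257
The risk among the exposed is 1.75 times that among the unexposed.

1.753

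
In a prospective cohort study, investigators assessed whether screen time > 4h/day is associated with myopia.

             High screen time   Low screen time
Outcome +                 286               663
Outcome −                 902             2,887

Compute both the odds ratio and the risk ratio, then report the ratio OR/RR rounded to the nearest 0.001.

1.071

Reading the table with exposure as columns: a = 286 (High screen time, case), b = 902 (High screen time, non-case), c = 663 (Low screen time, case), d = 2887.
OR = (286·2887)/(902·663) = 825682/598026 = 1.38068
Risk in exposed = 286/1188 = 0.24074; risk in unexposed = 663/3550 = 0.18676; RR = 1.28903
OR/RR = 1.38068 / 1.28903 = 1.07110
The outcome is not rare, so the OR lies further from 1 than the RR.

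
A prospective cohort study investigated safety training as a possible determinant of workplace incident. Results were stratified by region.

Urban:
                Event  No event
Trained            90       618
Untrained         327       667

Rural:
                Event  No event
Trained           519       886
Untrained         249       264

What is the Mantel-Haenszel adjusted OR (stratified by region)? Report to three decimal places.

OR_MH = Σ(aᵢdᵢ/nᵢ) / Σ(bᵢcᵢ/nᵢ), where nᵢ is the stratum total.
Stratum 1 (Urban): n = 1702; a·d/n = 90·667/1702 = 35.2703; b·c/n = 618·327/1702 = 118.7344
Stratum 2 (Rural): n = 1918; a·d/n = 519·264/1918 = 71.4369; b·c/n = 886·249/1918 = 115.0229
OR_MH = (35.2703 + 71.4369) / (118.7344 + 115.0229) = 106.7072 / 233.7574 = 0.45649

0.456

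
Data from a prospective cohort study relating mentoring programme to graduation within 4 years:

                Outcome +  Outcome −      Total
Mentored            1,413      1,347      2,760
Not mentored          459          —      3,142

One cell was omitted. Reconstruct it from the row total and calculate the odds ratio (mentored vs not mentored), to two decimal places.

6.13

The missing cell is in the unexposed row: 3142 − 459 = 2683.
So a = 1413, b = 1347, c = 459, d = 2683.
OR = (a·d)/(b·c) = (1413 × 2683) / (1347 × 459) = 3791079 / 618273 = 6.13172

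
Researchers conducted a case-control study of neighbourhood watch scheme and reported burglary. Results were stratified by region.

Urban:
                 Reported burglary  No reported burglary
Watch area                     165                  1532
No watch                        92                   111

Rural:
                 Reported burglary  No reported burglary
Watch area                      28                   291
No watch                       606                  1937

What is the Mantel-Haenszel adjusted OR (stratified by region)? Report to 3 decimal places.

0.211

OR_MH = Σ(aᵢdᵢ/nᵢ) / Σ(bᵢcᵢ/nᵢ), where nᵢ is the stratum total.
Stratum 1 (Urban): n = 1900; a·d/n = 165·111/1900 = 9.6395; b·c/n = 1532·92/1900 = 74.1811
Stratum 2 (Rural): n = 2862; a·d/n = 28·1937/2862 = 18.9504; b·c/n = 291·606/2862 = 61.6164
OR_MH = (9.6395 + 18.9504) / (74.1811 + 61.6164) = 28.5899 / 135.7974 = 0.21053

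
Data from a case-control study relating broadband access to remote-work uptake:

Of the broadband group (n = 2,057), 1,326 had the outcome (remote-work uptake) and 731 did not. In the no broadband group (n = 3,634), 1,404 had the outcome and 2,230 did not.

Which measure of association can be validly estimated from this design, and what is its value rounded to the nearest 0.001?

From the description: a = 1326, b = 731, c = 1404, d = 2230.
This is a case-control study: participants were sampled on outcome status, so risks in the source population cannot be estimated directly — relative risk is not valid here. The odds ratio is the appropriate measure.
OR = (a·d)/(b·c) = (1326 × 2230) / (731 × 1404) = 2956980 / 1026324 = 2.88114

2.881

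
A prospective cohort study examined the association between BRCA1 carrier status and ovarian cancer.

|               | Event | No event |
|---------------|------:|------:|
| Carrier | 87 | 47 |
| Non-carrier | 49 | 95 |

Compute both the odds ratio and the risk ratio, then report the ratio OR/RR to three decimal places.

Cells: a = 87, b = 47, c = 49, d = 95.
OR = (87·95)/(47·49) = 8265/2303 = 3.58880
Risk in exposed = 87/134 = 0.64925; risk in unexposed = 49/144 = 0.34028; RR = 1.90801
OR/RR = 3.58880 / 1.90801 = 1.88091
The outcome is not rare, so the OR lies further from 1 than the RR.

1.881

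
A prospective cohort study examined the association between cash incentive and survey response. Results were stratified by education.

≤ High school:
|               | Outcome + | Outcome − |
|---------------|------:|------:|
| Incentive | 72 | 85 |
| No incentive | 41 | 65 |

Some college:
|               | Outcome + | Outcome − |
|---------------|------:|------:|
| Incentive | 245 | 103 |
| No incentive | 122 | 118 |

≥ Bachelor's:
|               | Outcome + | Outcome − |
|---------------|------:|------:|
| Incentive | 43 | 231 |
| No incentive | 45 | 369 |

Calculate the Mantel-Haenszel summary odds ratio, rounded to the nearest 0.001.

1.810

OR_MH = Σ(aᵢdᵢ/nᵢ) / Σ(bᵢcᵢ/nᵢ), where nᵢ is the stratum total.
Stratum 1 (≤ High school): n = 263; a·d/n = 72·65/263 = 17.7947; b·c/n = 85·41/263 = 13.2510
Stratum 2 (Some college): n = 588; a·d/n = 245·118/588 = 49.1667; b·c/n = 103·122/588 = 21.3707
Stratum 3 (≥ Bachelor's): n = 688; a·d/n = 43·369/688 = 23.0625; b·c/n = 231·45/688 = 15.1090
OR_MH = (17.7947 + 49.1667 + 23.0625) / (13.2510 + 21.3707 + 15.1090) = 90.0238 / 49.7307 = 1.81023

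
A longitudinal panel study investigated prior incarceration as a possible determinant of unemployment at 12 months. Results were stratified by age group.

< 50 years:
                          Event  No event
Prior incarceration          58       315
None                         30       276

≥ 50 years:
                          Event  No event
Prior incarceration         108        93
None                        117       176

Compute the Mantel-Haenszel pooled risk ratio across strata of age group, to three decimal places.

RR_MH = Σ(aᵢ·n₀ᵢ/nᵢ) / Σ(cᵢ·n₁ᵢ/nᵢ), with n₁ᵢ = aᵢ+bᵢ (exposed), n₀ᵢ = cᵢ+dᵢ (unexposed), nᵢ = n₁ᵢ+n₀ᵢ.
Stratum 1 (< 50 years): n₁ = 373, n₀ = 306, n = 679; a·n₀/n = 58·306/679 = 26.1384; c·n₁/n = 30·373/679 = 16.4801
Stratum 2 (≥ 50 years): n₁ = 201, n₀ = 293, n = 494; a·n₀/n = 108·293/494 = 64.0567; c·n₁/n = 117·201/494 = 47.6053
RR_MH = (26.1384 + 64.0567) / (16.4801 + 47.6053) = 90.1951 / 64.0854 = 1.40742

1.407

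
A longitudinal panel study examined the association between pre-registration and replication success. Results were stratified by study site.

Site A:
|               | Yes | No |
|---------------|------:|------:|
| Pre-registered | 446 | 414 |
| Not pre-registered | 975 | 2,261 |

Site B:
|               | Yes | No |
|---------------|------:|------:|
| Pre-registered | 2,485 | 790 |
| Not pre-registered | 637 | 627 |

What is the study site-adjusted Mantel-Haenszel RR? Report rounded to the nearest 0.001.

1.572

RR_MH = Σ(aᵢ·n₀ᵢ/nᵢ) / Σ(cᵢ·n₁ᵢ/nᵢ), with n₁ᵢ = aᵢ+bᵢ (exposed), n₀ᵢ = cᵢ+dᵢ (unexposed), nᵢ = n₁ᵢ+n₀ᵢ.
Stratum 1 (Site A): n₁ = 860, n₀ = 3236, n = 4096; a·n₀/n = 446·3236/4096 = 352.3574; c·n₁/n = 975·860/4096 = 204.7119
Stratum 2 (Site B): n₁ = 3275, n₀ = 1264, n = 4539; a·n₀/n = 2485·1264/4539 = 692.0115; c·n₁/n = 637·3275/4539 = 459.6111
RR_MH = (352.3574 + 692.0115) / (204.7119 + 459.6111) = 1044.3689 / 664.3231 = 1.57208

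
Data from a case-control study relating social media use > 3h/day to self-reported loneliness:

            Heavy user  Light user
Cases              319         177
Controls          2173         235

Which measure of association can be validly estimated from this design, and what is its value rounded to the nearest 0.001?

0.195

Reading the table with exposure as columns: a = 319 (Heavy user, case), b = 2173 (Heavy user, non-case), c = 177 (Light user, case), d = 235.
This is a case-control study: participants were sampled on outcome status, so risks in the source population cannot be estimated directly — relative risk is not valid here. The odds ratio is the appropriate measure.
OR = (a·d)/(b·c) = (319 × 235) / (2173 × 177) = 74965 / 384621 = 0.19491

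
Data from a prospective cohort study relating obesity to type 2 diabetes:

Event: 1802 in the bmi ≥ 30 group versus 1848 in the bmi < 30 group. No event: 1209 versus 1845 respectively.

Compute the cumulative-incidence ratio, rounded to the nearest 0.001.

1.196

From the description: a = 1802, b = 1209, c = 1848, d = 1845.
Risk in exposed = 1802/3011 = 0.59847; risk in unexposed = 1848/3693 = 0.50041.
RR = 0.59847 / 0.50041 = 1.19597
The risk among the exposed is 1.20 times that among the unexposed.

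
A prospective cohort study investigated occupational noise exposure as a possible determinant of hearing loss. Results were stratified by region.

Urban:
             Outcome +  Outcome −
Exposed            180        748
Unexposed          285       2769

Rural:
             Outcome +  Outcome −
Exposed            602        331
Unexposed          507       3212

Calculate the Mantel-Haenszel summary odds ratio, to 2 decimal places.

OR_MH = Σ(aᵢdᵢ/nᵢ) / Σ(bᵢcᵢ/nᵢ), where nᵢ is the stratum total.
Stratum 1 (Urban): n = 3982; a·d/n = 180·2769/3982 = 125.1683; b·c/n = 748·285/3982 = 53.5359
Stratum 2 (Rural): n = 4652; a·d/n = 602·3212/4652 = 415.6543; b·c/n = 331·507/4652 = 36.0742
OR_MH = (125.1683 + 415.6543) / (53.5359 + 36.0742) = 540.8226 / 89.6101 = 6.03529

6.04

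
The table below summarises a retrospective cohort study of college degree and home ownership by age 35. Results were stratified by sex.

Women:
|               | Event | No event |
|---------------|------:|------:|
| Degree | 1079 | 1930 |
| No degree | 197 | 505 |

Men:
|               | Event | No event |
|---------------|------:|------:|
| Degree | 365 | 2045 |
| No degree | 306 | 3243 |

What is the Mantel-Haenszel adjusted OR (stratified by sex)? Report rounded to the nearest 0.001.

OR_MH = Σ(aᵢdᵢ/nᵢ) / Σ(bᵢcᵢ/nᵢ), where nᵢ is the stratum total.
Stratum 1 (Women): n = 3711; a·d/n = 1079·505/3711 = 146.8324; b·c/n = 1930·197/3711 = 102.4549
Stratum 2 (Men): n = 5959; a·d/n = 365·3243/5959 = 198.6399; b·c/n = 2045·306/5959 = 105.0126
OR_MH = (146.8324 + 198.6399) / (102.4549 + 105.0126) = 345.4723 / 207.4674 = 1.66519

1.665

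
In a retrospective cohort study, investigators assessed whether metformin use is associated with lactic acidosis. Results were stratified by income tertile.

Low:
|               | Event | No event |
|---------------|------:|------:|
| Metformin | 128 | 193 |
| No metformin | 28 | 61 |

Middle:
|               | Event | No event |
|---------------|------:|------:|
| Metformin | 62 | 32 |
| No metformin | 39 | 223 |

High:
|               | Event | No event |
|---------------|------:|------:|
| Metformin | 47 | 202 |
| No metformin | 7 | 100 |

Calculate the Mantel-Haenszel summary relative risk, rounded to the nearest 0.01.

2.36

RR_MH = Σ(aᵢ·n₀ᵢ/nᵢ) / Σ(cᵢ·n₁ᵢ/nᵢ), with n₁ᵢ = aᵢ+bᵢ (exposed), n₀ᵢ = cᵢ+dᵢ (unexposed), nᵢ = n₁ᵢ+n₀ᵢ.
Stratum 1 (Low): n₁ = 321, n₀ = 89, n = 410; a·n₀/n = 128·89/410 = 27.7854; c·n₁/n = 28·321/410 = 21.9220
Stratum 2 (Middle): n₁ = 94, n₀ = 262, n = 356; a·n₀/n = 62·262/356 = 45.6292; c·n₁/n = 39·94/356 = 10.2978
Stratum 3 (High): n₁ = 249, n₀ = 107, n = 356; a·n₀/n = 47·107/356 = 14.1264; c·n₁/n = 7·249/356 = 4.8961
RR_MH = (27.7854 + 45.6292 + 14.1264) / (21.9220 + 10.2978 + 4.8961) = 87.5410 / 37.1158 = 2.35859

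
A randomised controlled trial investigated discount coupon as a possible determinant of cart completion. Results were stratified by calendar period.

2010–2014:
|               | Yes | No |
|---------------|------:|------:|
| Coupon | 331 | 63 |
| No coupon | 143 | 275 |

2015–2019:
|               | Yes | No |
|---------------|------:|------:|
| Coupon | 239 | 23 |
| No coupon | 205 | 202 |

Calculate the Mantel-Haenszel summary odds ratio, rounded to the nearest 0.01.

10.16

OR_MH = Σ(aᵢdᵢ/nᵢ) / Σ(bᵢcᵢ/nᵢ), where nᵢ is the stratum total.
Stratum 1 (2010–2014): n = 812; a·d/n = 331·275/812 = 112.0998; b·c/n = 63·143/812 = 11.0948
Stratum 2 (2015–2019): n = 669; a·d/n = 239·202/669 = 72.1644; b·c/n = 23·205/669 = 7.0478
OR_MH = (112.0998 + 72.1644) / (11.0948 + 7.0478) = 184.2642 / 18.1427 = 10.15640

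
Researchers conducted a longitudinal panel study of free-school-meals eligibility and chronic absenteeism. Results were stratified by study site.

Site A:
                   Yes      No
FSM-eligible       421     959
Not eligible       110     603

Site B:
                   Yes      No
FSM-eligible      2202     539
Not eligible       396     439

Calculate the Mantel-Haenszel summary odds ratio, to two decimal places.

3.56

OR_MH = Σ(aᵢdᵢ/nᵢ) / Σ(bᵢcᵢ/nᵢ), where nᵢ is the stratum total.
Stratum 1 (Site A): n = 2093; a·d/n = 421·603/2093 = 121.2914; b·c/n = 959·110/2093 = 50.4013
Stratum 2 (Site B): n = 3576; a·d/n = 2202·439/3576 = 270.3238; b·c/n = 539·396/3576 = 59.6879
OR_MH = (121.2914 + 270.3238) / (50.4013 + 59.6879) = 391.6153 / 110.0893 = 3.55725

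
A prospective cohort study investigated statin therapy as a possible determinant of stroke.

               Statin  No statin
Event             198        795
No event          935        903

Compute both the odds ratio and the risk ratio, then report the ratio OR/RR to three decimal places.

0.644

Reading the table with exposure as columns: a = 198 (Statin, case), b = 935 (Statin, non-case), c = 795 (No statin, case), d = 903.
OR = (198·903)/(935·795) = 178794/743325 = 0.24053
Risk in exposed = 198/1133 = 0.17476; risk in unexposed = 795/1698 = 0.46820; RR = 0.37326
OR/RR = 0.24053 / 0.37326 = 0.64442
The outcome is not rare, so the OR lies further from 1 than the RR.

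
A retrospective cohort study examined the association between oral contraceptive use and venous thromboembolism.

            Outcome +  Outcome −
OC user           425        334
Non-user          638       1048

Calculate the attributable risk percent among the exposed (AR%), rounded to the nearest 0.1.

32.4

Cells: a = 425, b = 334, c = 638, d = 1048.
Risk in exposed = 425/759 = 0.55995; risk in unexposed = 638/1686 = 0.37841.
RR = 0.55995/0.37841 = 1.47974
AR% = (RR − 1)/RR × 100 = (1.47974 − 1)/1.47974 × 100 = 32.4203%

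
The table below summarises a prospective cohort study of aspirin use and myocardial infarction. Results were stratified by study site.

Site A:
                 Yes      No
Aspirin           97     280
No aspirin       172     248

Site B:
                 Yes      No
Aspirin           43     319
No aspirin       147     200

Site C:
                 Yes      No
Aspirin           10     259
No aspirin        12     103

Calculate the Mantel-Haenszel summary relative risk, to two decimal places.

0.46

RR_MH = Σ(aᵢ·n₀ᵢ/nᵢ) / Σ(cᵢ·n₁ᵢ/nᵢ), with n₁ᵢ = aᵢ+bᵢ (exposed), n₀ᵢ = cᵢ+dᵢ (unexposed), nᵢ = n₁ᵢ+n₀ᵢ.
Stratum 1 (Site A): n₁ = 377, n₀ = 420, n = 797; a·n₀/n = 97·420/797 = 51.1167; c·n₁/n = 172·377/797 = 81.3601
Stratum 2 (Site B): n₁ = 362, n₀ = 347, n = 709; a·n₀/n = 43·347/709 = 21.0451; c·n₁/n = 147·362/709 = 75.0550
Stratum 3 (Site C): n₁ = 269, n₀ = 115, n = 384; a·n₀/n = 10·115/384 = 2.9948; c·n₁/n = 12·269/384 = 8.4062
RR_MH = (51.1167 + 21.0451 + 2.9948) / (81.3601 + 75.0550 + 8.4062) = 75.1566 / 164.8214 = 0.45599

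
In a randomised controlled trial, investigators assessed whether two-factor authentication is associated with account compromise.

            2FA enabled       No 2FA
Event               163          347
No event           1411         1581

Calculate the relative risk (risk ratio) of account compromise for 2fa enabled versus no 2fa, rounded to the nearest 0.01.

Reading the table with exposure as columns: a = 163 (2FA enabled, case), b = 1411 (2FA enabled, non-case), c = 347 (No 2FA, case), d = 1581.
Risk in exposed = 163/1574 = 0.10356; risk in unexposed = 347/1928 = 0.17998.
RR = 0.10356 / 0.17998 = 0.57539
The risk is 42% lower among the exposed than among the unexposed.

0.58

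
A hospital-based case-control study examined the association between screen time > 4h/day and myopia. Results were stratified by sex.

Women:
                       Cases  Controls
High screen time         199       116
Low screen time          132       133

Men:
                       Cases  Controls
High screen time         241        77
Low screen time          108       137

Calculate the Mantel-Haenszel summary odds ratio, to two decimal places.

OR_MH = Σ(aᵢdᵢ/nᵢ) / Σ(bᵢcᵢ/nᵢ), where nᵢ is the stratum total.
Stratum 1 (Women): n = 580; a·d/n = 199·133/580 = 45.6328; b·c/n = 116·132/580 = 26.4000
Stratum 2 (Men): n = 563; a·d/n = 241·137/563 = 58.6448; b·c/n = 77·108/563 = 14.7709
OR_MH = (45.6328 + 58.6448) / (26.4000 + 14.7709) = 104.2775 / 41.1709 = 2.53280

2.53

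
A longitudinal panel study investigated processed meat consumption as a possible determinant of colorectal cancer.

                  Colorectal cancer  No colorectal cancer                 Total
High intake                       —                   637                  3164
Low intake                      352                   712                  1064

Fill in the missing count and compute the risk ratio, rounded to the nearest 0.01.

2.41

The missing cell is in the exposed row: 3164 − 637 = 2527.
So a = 2527, b = 637, c = 352, d = 712.
RR = [a/(a+b)] / [c/(c+d)] = (2527/3164) / (352/1064) = 0.79867/0.33083 = 2.41417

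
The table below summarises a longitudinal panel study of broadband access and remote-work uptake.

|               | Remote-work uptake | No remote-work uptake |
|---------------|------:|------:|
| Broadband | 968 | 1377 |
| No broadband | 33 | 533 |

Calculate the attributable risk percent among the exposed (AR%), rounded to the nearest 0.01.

Cells: a = 968, b = 1377, c = 33, d = 533.
Risk in exposed = 968/2345 = 0.41279; risk in unexposed = 33/566 = 0.05830.
RR = 0.41279/0.05830 = 7.08003
AR% = (RR − 1)/RR × 100 = (7.08003 − 1)/7.08003 × 100 = 85.8758%

85.88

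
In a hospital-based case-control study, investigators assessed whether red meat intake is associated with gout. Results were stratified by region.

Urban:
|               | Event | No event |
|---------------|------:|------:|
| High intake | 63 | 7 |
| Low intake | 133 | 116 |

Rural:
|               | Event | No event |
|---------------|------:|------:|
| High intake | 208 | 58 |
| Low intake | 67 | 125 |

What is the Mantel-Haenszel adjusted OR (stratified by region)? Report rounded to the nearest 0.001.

OR_MH = Σ(aᵢdᵢ/nᵢ) / Σ(bᵢcᵢ/nᵢ), where nᵢ is the stratum total.
Stratum 1 (Urban): n = 319; a·d/n = 63·116/319 = 22.9091; b·c/n = 7·133/319 = 2.9185
Stratum 2 (Rural): n = 458; a·d/n = 208·125/458 = 56.7686; b·c/n = 58·67/458 = 8.4847
OR_MH = (22.9091 + 56.7686) / (2.9185 + 8.4847) = 79.6776 / 11.4032 = 6.98730

6.987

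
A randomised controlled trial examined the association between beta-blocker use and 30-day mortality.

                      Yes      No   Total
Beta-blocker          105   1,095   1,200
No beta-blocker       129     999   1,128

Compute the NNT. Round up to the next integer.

Risk in treated group = 105/1200 = 0.08750; risk in control = 129/1128 = 0.11436.
Absolute risk reduction = 0.11436 − 0.08750 = 0.02686
NNT = 1 / ARR = 1 / 0.02686 = 37.228 → round up → 38

38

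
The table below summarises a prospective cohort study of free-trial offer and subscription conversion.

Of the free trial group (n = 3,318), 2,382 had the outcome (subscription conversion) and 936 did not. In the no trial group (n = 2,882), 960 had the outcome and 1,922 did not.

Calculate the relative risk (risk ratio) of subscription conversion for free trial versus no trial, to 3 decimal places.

2.155

From the description: a = 2382, b = 936, c = 960, d = 1922.
Risk in exposed = 2382/3318 = 0.71790; risk in unexposed = 960/2882 = 0.33310.
RR = 0.71790 / 0.33310 = 2.15520
The risk among the exposed is 2.16 times that among the unexposed.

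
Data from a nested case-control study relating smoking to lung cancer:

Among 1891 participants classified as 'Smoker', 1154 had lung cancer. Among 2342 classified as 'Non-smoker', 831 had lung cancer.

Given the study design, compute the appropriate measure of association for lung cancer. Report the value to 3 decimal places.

2.847

From the description: a = 1154, b = 737, c = 831, d = 1511.
This is a nested case-control study: participants were sampled on outcome status, so risks in the source population cannot be estimated directly — relative risk is not valid here. The odds ratio is the appropriate measure.
OR = (a·d)/(b·c) = (1154 × 1511) / (737 × 831) = 1743694 / 612447 = 2.84709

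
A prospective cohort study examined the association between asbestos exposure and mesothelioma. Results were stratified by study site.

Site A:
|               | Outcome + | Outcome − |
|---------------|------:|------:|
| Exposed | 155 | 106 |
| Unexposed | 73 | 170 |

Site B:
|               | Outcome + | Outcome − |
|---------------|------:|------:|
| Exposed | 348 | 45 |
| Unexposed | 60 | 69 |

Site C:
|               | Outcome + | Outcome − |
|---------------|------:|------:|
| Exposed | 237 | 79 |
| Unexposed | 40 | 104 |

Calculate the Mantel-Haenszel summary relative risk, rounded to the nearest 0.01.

RR_MH = Σ(aᵢ·n₀ᵢ/nᵢ) / Σ(cᵢ·n₁ᵢ/nᵢ), with n₁ᵢ = aᵢ+bᵢ (exposed), n₀ᵢ = cᵢ+dᵢ (unexposed), nᵢ = n₁ᵢ+n₀ᵢ.
Stratum 1 (Site A): n₁ = 261, n₀ = 243, n = 504; a·n₀/n = 155·243/504 = 74.7321; c·n₁/n = 73·261/504 = 37.8036
Stratum 2 (Site B): n₁ = 393, n₀ = 129, n = 522; a·n₀/n = 348·129/522 = 86.0000; c·n₁/n = 60·393/522 = 45.1724
Stratum 3 (Site C): n₁ = 316, n₀ = 144, n = 460; a·n₀/n = 237·144/460 = 74.1913; c·n₁/n = 40·316/460 = 27.4783
RR_MH = (74.7321 + 86.0000 + 74.1913) / (37.8036 + 45.1724 + 27.4783) = 234.9234 / 110.4542 = 2.12688

2.13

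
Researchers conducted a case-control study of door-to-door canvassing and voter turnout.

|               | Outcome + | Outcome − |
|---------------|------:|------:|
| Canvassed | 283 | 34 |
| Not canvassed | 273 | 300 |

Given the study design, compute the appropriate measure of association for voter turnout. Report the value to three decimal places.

Cells: a = 283, b = 34, c = 273, d = 300.
This is a case-control study: participants were sampled on outcome status, so risks in the source population cannot be estimated directly — relative risk is not valid here. The odds ratio is the appropriate measure.
OR = (a·d)/(b·c) = (283 × 300) / (34 × 273) = 84900 / 9282 = 9.14674

9.147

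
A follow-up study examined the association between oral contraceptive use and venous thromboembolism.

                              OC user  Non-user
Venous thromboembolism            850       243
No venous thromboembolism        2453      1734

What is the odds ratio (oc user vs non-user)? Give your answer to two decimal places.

2.47

Reading the table with exposure as columns: a = 850 (OC user, case), b = 2453 (OC user, non-case), c = 243 (Non-user, case), d = 1734.
OR = (a·d)/(b·c) = (850 × 1734) / (2453 × 243) = 1473900 / 596079 = 2.47266
The odds of venous thromboembolism are about 2.47 times as high in the oc user group.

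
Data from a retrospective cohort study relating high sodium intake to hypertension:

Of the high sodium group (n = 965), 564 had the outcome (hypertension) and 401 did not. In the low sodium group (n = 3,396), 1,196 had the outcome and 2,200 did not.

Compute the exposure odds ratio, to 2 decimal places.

2.59

From the description: a = 564, b = 401, c = 1196, d = 2200.
OR = (a·d)/(b·c) = (564 × 2200) / (401 × 1196) = 1240800 / 479596 = 2.58718
The odds of hypertension are about 2.59 times as high in the high sodium group.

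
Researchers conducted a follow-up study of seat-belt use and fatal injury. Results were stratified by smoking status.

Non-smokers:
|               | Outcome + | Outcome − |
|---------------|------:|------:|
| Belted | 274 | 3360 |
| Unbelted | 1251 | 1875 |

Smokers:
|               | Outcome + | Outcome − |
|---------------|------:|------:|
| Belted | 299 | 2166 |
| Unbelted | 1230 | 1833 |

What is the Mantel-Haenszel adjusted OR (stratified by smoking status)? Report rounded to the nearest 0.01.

OR_MH = Σ(aᵢdᵢ/nᵢ) / Σ(bᵢcᵢ/nᵢ), where nᵢ is the stratum total.
Stratum 1 (Non-smokers): n = 6760; a·d/n = 274·1875/6760 = 75.9985; b·c/n = 3360·1251/6760 = 621.7988
Stratum 2 (Smokers): n = 5528; a·d/n = 299·1833/5528 = 99.1438; b·c/n = 2166·1230/5528 = 481.9428
OR_MH = (75.9985 + 99.1438) / (621.7988 + 481.9428) = 175.1423 / 1103.7417 = 0.15868

0.16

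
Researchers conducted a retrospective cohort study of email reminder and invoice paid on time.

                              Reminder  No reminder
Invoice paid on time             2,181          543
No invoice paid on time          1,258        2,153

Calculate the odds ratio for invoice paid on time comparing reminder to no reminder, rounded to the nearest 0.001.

Reading the table with exposure as columns: a = 2181 (Reminder, case), b = 1258 (Reminder, non-case), c = 543 (No reminder, case), d = 2153.
OR = (a·d)/(b·c) = (2181 × 2153) / (1258 × 543) = 4695693 / 683094 = 6.87415
The odds of invoice paid on time are about 6.87 times as high in the reminder group.

6.874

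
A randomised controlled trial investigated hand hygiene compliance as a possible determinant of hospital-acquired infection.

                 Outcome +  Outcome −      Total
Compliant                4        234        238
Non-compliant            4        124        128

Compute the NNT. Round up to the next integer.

Risk in treated group = 4/238 = 0.01681; risk in control = 4/128 = 0.03125.
Absolute risk reduction = 0.03125 − 0.01681 = 0.01444
NNT = 1 / ARR = 1 / 0.01444 = 69.236 → round up → 70

70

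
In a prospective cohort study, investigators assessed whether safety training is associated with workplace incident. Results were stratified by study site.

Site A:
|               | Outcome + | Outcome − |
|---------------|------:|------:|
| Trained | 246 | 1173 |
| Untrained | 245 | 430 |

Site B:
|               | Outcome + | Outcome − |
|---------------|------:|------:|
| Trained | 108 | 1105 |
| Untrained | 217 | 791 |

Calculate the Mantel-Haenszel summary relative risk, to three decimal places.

RR_MH = Σ(aᵢ·n₀ᵢ/nᵢ) / Σ(cᵢ·n₁ᵢ/nᵢ), with n₁ᵢ = aᵢ+bᵢ (exposed), n₀ᵢ = cᵢ+dᵢ (unexposed), nᵢ = n₁ᵢ+n₀ᵢ.
Stratum 1 (Site A): n₁ = 1419, n₀ = 675, n = 2094; a·n₀/n = 246·675/2094 = 79.2980; c·n₁/n = 245·1419/2094 = 166.0244
Stratum 2 (Site B): n₁ = 1213, n₀ = 1008, n = 2221; a·n₀/n = 108·1008/2221 = 49.0158; c·n₁/n = 217·1213/2221 = 118.5146
RR_MH = (79.2980 + 49.0158) / (166.0244 + 118.5146) = 128.3138 / 284.5390 = 0.45095

0.451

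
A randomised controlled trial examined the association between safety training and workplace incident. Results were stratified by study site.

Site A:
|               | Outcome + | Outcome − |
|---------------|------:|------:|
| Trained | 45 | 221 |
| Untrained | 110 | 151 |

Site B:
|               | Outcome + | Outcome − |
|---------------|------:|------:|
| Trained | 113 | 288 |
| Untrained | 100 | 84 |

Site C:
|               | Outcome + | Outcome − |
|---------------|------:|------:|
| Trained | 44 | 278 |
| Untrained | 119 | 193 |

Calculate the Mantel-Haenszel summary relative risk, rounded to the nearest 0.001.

RR_MH = Σ(aᵢ·n₀ᵢ/nᵢ) / Σ(cᵢ·n₁ᵢ/nᵢ), with n₁ᵢ = aᵢ+bᵢ (exposed), n₀ᵢ = cᵢ+dᵢ (unexposed), nᵢ = n₁ᵢ+n₀ᵢ.
Stratum 1 (Site A): n₁ = 266, n₀ = 261, n = 527; a·n₀/n = 45·261/527 = 22.2865; c·n₁/n = 110·266/527 = 55.5218
Stratum 2 (Site B): n₁ = 401, n₀ = 184, n = 585; a·n₀/n = 113·184/585 = 35.5419; c·n₁/n = 100·401/585 = 68.5470
Stratum 3 (Site C): n₁ = 322, n₀ = 312, n = 634; a·n₀/n = 44·312/634 = 21.6530; c·n₁/n = 119·322/634 = 60.4385
RR_MH = (22.2865 + 35.5419 + 21.6530) / (55.5218 + 68.5470 + 60.4385) = 79.4814 / 184.5073 = 0.43078

0.431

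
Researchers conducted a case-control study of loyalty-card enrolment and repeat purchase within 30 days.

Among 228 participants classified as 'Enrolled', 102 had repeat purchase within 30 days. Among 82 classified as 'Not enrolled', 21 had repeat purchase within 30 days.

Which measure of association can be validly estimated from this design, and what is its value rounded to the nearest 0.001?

From the description: a = 102, b = 126, c = 21, d = 61.
This is a case-control study: participants were sampled on outcome status, so risks in the source population cannot be estimated directly — relative risk is not valid here. The odds ratio is the appropriate measure.
OR = (a·d)/(b·c) = (102 × 61) / (126 × 21) = 6222 / 2646 = 2.35147

2.351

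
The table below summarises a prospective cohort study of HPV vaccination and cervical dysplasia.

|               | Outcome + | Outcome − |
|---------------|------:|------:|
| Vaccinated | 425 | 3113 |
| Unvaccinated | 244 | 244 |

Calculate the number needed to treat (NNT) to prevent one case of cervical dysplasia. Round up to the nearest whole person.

Risk in treated group = 425/3538 = 0.12012; risk in control = 244/488 = 0.50000.
Absolute risk reduction = 0.50000 − 0.12012 = 0.37988
NNT = 1 / ARR = 1 / 0.37988 = 2.632 → round up → 3

3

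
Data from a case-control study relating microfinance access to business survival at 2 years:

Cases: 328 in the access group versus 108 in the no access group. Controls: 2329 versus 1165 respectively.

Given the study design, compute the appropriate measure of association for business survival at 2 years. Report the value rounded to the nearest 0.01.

1.52

From the description: a = 328, b = 2329, c = 108, d = 1165.
This is a case-control study: participants were sampled on outcome status, so risks in the source population cannot be estimated directly — relative risk is not valid here. The odds ratio is the appropriate measure.
OR = (a·d)/(b·c) = (328 × 1165) / (2329 × 108) = 382120 / 251532 = 1.51917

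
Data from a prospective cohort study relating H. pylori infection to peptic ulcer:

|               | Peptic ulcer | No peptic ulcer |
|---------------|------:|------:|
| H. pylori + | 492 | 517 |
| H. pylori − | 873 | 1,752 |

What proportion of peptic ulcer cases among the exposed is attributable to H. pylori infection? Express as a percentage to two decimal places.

31.80

Cells: a = 492, b = 517, c = 873, d = 1752.
Risk in exposed = 492/1009 = 0.48761; risk in unexposed = 873/2625 = 0.33257.
RR = 0.48761/0.33257 = 1.46619
AR% = (RR − 1)/RR × 100 = (1.46619 − 1)/1.46619 × 100 = 31.7958%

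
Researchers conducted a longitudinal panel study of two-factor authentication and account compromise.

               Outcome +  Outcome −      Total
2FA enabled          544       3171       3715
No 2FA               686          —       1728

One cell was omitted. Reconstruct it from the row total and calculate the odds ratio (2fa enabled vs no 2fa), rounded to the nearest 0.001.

0.261

The missing cell is in the unexposed row: 1728 − 686 = 1042.
So a = 544, b = 3171, c = 686, d = 1042.
OR = (a·d)/(b·c) = (544 × 1042) / (3171 × 686) = 566848 / 2175306 = 0.26058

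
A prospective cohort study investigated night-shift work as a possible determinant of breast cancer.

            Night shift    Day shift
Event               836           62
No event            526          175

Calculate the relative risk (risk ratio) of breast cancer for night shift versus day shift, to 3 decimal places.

2.346

Reading the table with exposure as columns: a = 836 (Night shift, case), b = 526 (Night shift, non-case), c = 62 (Day shift, case), d = 175.
Risk in exposed = 836/1362 = 0.61380; risk in unexposed = 62/237 = 0.26160.
RR = 0.61380 / 0.26160 = 2.34631
The risk among the exposed is 2.35 times that among the unexposed.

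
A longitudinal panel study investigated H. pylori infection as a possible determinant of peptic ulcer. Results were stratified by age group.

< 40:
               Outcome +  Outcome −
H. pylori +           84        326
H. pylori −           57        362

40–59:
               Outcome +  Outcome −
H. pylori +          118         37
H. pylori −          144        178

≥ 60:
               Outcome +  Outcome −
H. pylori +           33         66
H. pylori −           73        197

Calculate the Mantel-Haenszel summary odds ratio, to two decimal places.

2.11

OR_MH = Σ(aᵢdᵢ/nᵢ) / Σ(bᵢcᵢ/nᵢ), where nᵢ is the stratum total.
Stratum 1 (< 40): n = 829; a·d/n = 84·362/829 = 36.6803; b·c/n = 326·57/829 = 22.4150
Stratum 2 (40–59): n = 477; a·d/n = 118·178/477 = 44.0335; b·c/n = 37·144/477 = 11.1698
Stratum 3 (≥ 60): n = 369; a·d/n = 33·197/369 = 17.6179; b·c/n = 66·73/369 = 13.0569
OR_MH = (36.6803 + 44.0335 + 17.6179) / (22.4150 + 11.1698 + 13.0569) = 98.3318 / 46.6417 = 2.10824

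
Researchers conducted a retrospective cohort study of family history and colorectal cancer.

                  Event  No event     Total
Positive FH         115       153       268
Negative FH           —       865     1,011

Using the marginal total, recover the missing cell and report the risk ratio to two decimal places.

2.97

The missing cell is in the unexposed row: 1011 − 865 = 146.
So a = 115, b = 153, c = 146, d = 865.
RR = [a/(a+b)] / [c/(c+d)] = (115/268) / (146/1011) = 0.42910/0.14441 = 2.97140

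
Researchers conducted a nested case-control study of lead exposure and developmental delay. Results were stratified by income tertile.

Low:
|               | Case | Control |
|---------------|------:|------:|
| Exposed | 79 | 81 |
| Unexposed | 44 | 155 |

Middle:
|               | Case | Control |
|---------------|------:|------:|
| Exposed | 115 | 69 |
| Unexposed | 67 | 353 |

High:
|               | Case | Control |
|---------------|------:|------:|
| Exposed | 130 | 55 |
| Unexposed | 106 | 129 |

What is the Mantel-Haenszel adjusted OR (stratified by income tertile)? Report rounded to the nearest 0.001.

OR_MH = Σ(aᵢdᵢ/nᵢ) / Σ(bᵢcᵢ/nᵢ), where nᵢ is the stratum total.
Stratum 1 (Low): n = 359; a·d/n = 79·155/359 = 34.1086; b·c/n = 81·44/359 = 9.9276
Stratum 2 (Middle): n = 604; a·d/n = 115·353/604 = 67.2103; b·c/n = 69·67/604 = 7.6540
Stratum 3 (High): n = 420; a·d/n = 130·129/420 = 39.9286; b·c/n = 55·106/420 = 13.8810
OR_MH = (34.1086 + 67.2103 + 39.9286) / (9.9276 + 7.6540 + 13.8810) = 141.2475 / 31.4625 = 4.48939

4.489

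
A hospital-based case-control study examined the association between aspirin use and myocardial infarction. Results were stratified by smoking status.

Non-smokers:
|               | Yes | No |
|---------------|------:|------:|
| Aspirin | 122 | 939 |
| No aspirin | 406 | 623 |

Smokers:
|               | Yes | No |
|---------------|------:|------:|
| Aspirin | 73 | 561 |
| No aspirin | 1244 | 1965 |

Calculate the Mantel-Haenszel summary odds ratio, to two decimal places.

0.20

OR_MH = Σ(aᵢdᵢ/nᵢ) / Σ(bᵢcᵢ/nᵢ), where nᵢ is the stratum total.
Stratum 1 (Non-smokers): n = 2090; a·d/n = 122·623/2090 = 36.3665; b·c/n = 939·406/2090 = 182.4086
Stratum 2 (Smokers): n = 3843; a·d/n = 73·1965/3843 = 37.3263; b·c/n = 561·1244/3843 = 181.5988
OR_MH = (36.3665 + 37.3263) / (182.4086 + 181.5988) = 73.6928 / 364.0074 = 0.20245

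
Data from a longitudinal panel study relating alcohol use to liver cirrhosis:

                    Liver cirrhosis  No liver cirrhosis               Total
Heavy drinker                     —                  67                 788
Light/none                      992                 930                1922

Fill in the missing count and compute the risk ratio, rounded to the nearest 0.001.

The missing cell is in the exposed row: 788 − 67 = 721.
So a = 721, b = 67, c = 992, d = 930.
RR = [a/(a+b)] / [c/(c+d)] = (721/788) / (992/1922) = 0.91497/0.51613 = 1.77276

1.773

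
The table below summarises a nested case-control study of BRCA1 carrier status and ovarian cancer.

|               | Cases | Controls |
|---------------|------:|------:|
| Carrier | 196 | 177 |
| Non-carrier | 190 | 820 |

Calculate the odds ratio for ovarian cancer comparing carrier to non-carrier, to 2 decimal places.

Cells: a = 196, b = 177, c = 190, d = 820.
OR = (a·d)/(b·c) = (196 × 820) / (177 × 190) = 160720 / 33630 = 4.77907
The odds of ovarian cancer are about 4.78 times as high in the carrier group.

4.78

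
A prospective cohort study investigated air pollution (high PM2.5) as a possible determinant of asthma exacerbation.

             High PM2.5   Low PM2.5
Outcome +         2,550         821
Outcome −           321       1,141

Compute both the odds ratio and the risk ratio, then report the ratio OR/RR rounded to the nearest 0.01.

5.20

Reading the table with exposure as columns: a = 2550 (High PM2.5, case), b = 321 (High PM2.5, non-case), c = 821 (Low PM2.5, case), d = 1141.
OR = (2550·1141)/(321·821) = 2909550/263541 = 11.04022
Risk in exposed = 2550/2871 = 0.88819; risk in unexposed = 821/1962 = 0.41845; RR = 2.12257
OR/RR = 11.04022 / 2.12257 = 5.20133
The outcome is not rare, so the OR lies further from 1 than the RR.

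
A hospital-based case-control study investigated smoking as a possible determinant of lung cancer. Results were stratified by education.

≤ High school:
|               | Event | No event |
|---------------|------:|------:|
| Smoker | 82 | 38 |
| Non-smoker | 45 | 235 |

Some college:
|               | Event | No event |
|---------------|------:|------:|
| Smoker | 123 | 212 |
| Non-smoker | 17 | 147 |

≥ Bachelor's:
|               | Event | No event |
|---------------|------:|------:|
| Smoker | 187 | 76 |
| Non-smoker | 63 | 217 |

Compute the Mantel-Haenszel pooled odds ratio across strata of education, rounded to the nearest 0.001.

OR_MH = Σ(aᵢdᵢ/nᵢ) / Σ(bᵢcᵢ/nᵢ), where nᵢ is the stratum total.
Stratum 1 (≤ High school): n = 400; a·d/n = 82·235/400 = 48.1750; b·c/n = 38·45/400 = 4.2750
Stratum 2 (Some college): n = 499; a·d/n = 123·147/499 = 36.2345; b·c/n = 212·17/499 = 7.2224
Stratum 3 (≥ Bachelor's): n = 543; a·d/n = 187·217/543 = 74.7311; b·c/n = 76·63/543 = 8.8177
OR_MH = (48.1750 + 36.2345 + 74.7311) / (4.2750 + 7.2224 + 8.8177) = 159.1406 / 20.3151 = 7.83360

7.834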